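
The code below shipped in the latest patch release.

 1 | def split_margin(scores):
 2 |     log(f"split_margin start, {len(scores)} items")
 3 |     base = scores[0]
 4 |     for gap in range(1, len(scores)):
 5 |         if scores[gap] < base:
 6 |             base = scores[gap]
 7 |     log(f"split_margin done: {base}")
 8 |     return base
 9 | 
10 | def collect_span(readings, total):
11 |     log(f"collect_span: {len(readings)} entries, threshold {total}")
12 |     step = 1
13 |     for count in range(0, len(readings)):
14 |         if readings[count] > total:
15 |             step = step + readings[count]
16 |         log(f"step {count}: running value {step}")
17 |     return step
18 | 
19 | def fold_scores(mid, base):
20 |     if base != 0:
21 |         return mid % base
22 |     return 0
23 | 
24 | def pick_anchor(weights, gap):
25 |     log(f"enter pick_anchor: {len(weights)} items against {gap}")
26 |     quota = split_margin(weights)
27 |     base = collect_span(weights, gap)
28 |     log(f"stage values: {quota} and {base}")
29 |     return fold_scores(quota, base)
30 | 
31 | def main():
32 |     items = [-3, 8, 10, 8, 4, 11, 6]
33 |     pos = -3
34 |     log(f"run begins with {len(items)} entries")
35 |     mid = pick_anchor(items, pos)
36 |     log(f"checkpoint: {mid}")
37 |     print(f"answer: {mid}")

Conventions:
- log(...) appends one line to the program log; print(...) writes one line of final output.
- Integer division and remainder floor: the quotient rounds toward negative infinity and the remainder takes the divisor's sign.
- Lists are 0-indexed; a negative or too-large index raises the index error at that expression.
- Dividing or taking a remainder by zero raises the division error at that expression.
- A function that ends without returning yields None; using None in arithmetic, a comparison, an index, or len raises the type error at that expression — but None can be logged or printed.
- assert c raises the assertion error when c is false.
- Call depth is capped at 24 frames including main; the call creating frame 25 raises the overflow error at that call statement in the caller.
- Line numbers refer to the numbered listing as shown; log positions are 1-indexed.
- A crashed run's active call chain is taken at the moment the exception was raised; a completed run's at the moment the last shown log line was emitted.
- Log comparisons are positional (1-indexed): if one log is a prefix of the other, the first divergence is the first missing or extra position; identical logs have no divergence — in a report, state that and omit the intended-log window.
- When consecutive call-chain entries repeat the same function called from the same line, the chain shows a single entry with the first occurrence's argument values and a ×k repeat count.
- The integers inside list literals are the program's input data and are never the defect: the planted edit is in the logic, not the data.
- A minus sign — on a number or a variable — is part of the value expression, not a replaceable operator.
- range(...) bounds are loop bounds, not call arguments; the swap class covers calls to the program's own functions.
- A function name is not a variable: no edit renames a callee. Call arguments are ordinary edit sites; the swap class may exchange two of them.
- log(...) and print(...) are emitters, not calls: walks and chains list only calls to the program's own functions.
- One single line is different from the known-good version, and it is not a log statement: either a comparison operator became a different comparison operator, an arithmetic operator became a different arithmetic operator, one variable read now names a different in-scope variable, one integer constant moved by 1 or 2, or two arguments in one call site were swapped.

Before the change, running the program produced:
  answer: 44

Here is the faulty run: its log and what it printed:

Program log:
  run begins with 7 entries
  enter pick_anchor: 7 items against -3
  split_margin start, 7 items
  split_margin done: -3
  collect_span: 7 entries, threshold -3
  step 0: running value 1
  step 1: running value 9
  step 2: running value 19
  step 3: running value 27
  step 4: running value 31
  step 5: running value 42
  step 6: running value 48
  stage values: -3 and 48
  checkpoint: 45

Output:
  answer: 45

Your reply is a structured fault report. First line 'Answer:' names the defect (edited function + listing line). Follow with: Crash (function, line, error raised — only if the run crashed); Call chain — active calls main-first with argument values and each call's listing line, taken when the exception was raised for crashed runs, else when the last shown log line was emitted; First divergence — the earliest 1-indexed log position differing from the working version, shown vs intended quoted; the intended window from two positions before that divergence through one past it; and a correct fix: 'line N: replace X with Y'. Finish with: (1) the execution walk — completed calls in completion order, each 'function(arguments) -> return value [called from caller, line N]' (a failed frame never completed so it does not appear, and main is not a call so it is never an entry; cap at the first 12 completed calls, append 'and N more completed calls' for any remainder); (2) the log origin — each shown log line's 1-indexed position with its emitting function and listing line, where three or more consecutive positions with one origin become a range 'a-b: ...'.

Answer: the defect is in collect_span at line 12.
The tell: At log position 6 the runs split — shown 'step 0: running value 1', but the working version logs 'step 0: running value 0'.
Call chain: main.
First divergence: position 6 — the shown line 'step 0: running value 1' should read 'step 0: running value 0'.
Intended log window:
  4: split_margin done: -3
  5: collect_span: 7 entries, threshold -3
  6: step 0: running value 0
  7: step 1: running value 8
Execution walk:
  split_margin([-3, 8, 10, 8, 4, 11, 6]) -> -3  [called from pick_anchor, line 26]
  collect_span([-3, 8, 10, 8, 4, 11, 6], -3) -> 48  [called from pick_anchor, line 27]
  fold_scores(-3, 48) -> 45  [called from pick_anchor, line 29]
  pick_anchor([-3, 8, 10, 8, 4, 11, 6], -3) -> 45  [called from main, line 35]
Origin of each log line:
  1: emitted by main (line 34)
  2: emitted by pick_anchor (line 25)
  3: emitted by split_margin (line 2)
  4: emitted by split_margin (line 7)
  5: emitted by collect_span (line 11)
  6-12: emitted by collect_span (line 16)
  13: emitted by pick_anchor (line 28)
  14: emitted by main (line 36)
A correct fix: line 12: replace `1` with `0`.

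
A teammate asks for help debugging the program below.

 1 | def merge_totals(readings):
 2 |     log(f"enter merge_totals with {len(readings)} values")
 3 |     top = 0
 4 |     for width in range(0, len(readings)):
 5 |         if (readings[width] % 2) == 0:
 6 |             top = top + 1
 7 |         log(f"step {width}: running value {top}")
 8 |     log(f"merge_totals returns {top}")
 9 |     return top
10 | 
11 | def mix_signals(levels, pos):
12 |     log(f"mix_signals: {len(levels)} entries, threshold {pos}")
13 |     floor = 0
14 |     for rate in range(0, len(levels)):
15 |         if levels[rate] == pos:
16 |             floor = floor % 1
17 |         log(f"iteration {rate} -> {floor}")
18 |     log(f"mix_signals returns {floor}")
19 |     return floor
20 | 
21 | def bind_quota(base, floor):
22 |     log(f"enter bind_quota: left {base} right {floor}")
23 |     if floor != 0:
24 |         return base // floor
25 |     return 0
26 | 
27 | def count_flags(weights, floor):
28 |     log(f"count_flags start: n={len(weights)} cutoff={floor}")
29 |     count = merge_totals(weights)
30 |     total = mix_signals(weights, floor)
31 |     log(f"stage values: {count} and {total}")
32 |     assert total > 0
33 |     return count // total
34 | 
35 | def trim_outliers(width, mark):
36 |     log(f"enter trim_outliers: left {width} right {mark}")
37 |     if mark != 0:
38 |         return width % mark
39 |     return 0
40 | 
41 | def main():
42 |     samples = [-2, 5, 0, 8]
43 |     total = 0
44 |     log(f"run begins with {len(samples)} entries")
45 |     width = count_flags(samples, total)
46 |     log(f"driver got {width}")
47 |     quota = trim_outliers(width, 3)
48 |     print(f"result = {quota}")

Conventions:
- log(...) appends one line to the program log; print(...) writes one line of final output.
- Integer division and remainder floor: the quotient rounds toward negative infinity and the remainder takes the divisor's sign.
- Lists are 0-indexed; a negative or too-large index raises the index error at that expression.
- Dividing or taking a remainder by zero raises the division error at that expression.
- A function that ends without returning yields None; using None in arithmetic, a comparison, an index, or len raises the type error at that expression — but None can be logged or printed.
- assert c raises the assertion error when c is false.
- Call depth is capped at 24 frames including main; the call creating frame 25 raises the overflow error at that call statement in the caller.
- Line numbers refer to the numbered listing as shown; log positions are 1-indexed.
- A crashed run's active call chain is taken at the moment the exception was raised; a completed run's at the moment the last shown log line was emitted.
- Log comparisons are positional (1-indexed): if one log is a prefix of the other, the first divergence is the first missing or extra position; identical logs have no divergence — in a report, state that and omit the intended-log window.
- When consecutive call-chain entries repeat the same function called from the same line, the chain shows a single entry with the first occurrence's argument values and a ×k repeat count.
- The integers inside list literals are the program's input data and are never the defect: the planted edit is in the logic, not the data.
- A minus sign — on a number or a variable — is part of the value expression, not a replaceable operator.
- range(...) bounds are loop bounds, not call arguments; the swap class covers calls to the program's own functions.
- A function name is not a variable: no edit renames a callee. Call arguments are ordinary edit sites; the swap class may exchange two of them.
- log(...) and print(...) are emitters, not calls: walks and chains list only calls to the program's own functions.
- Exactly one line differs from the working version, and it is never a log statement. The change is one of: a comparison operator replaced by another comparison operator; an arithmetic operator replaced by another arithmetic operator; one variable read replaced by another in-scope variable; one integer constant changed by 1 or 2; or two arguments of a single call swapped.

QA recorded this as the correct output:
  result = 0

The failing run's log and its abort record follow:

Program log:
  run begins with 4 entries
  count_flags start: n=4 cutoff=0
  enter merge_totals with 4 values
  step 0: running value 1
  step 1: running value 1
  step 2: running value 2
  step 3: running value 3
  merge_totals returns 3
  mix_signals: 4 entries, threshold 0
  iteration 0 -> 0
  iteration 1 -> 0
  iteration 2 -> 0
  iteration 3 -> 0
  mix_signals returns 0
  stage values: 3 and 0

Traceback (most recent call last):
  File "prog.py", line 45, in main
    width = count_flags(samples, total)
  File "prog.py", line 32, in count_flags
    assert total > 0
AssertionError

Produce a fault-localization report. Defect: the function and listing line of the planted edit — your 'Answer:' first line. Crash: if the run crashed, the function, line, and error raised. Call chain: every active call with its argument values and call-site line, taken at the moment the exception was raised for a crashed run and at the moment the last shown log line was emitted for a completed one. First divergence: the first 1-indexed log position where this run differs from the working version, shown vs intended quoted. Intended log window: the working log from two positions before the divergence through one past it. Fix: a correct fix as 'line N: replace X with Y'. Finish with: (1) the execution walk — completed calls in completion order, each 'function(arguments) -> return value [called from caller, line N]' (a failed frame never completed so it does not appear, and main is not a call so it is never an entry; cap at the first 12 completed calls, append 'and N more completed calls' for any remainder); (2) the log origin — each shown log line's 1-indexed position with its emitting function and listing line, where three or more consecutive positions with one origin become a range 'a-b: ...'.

Answer: the defect is in mix_signals at line 16.
Core observation: Everything matches until log position 12, which reads 'iteration 2 -> 0' in place of 'iteration 2 -> 1'.
Crash: count_flags, line 32, AssertionError.
Call chain: main -> count_flags([-2, 5, 0, 8], 0) (called at line 45).
First divergence: position 12 — shown 'iteration 2 -> 0', intended 'iteration 2 -> 1'.
Intended log window:
  10: iteration 0 -> 0
  11: iteration 1 -> 0
  12: iteration 2 -> 1
  13: iteration 3 -> 1
Execution walk:
  merge_totals([-2, 5, 0, 8]) -> 3  [called from count_flags, line 29]
  mix_signals([-2, 5, 0, 8], 0) -> 0  [called from count_flags, line 30]
Log line origins:
  1: from main, line 44
  2: from count_flags, line 28
  3: from merge_totals, line 2
  4-7: from merge_totals, line 7
  8: from merge_totals, line 8
  9: from mix_signals, line 12
  10-13: from mix_signals, line 17
  14: from mix_signals, line 18
  15: from count_flags, line 31
A correct fix: line 16: replace `%` with `+`.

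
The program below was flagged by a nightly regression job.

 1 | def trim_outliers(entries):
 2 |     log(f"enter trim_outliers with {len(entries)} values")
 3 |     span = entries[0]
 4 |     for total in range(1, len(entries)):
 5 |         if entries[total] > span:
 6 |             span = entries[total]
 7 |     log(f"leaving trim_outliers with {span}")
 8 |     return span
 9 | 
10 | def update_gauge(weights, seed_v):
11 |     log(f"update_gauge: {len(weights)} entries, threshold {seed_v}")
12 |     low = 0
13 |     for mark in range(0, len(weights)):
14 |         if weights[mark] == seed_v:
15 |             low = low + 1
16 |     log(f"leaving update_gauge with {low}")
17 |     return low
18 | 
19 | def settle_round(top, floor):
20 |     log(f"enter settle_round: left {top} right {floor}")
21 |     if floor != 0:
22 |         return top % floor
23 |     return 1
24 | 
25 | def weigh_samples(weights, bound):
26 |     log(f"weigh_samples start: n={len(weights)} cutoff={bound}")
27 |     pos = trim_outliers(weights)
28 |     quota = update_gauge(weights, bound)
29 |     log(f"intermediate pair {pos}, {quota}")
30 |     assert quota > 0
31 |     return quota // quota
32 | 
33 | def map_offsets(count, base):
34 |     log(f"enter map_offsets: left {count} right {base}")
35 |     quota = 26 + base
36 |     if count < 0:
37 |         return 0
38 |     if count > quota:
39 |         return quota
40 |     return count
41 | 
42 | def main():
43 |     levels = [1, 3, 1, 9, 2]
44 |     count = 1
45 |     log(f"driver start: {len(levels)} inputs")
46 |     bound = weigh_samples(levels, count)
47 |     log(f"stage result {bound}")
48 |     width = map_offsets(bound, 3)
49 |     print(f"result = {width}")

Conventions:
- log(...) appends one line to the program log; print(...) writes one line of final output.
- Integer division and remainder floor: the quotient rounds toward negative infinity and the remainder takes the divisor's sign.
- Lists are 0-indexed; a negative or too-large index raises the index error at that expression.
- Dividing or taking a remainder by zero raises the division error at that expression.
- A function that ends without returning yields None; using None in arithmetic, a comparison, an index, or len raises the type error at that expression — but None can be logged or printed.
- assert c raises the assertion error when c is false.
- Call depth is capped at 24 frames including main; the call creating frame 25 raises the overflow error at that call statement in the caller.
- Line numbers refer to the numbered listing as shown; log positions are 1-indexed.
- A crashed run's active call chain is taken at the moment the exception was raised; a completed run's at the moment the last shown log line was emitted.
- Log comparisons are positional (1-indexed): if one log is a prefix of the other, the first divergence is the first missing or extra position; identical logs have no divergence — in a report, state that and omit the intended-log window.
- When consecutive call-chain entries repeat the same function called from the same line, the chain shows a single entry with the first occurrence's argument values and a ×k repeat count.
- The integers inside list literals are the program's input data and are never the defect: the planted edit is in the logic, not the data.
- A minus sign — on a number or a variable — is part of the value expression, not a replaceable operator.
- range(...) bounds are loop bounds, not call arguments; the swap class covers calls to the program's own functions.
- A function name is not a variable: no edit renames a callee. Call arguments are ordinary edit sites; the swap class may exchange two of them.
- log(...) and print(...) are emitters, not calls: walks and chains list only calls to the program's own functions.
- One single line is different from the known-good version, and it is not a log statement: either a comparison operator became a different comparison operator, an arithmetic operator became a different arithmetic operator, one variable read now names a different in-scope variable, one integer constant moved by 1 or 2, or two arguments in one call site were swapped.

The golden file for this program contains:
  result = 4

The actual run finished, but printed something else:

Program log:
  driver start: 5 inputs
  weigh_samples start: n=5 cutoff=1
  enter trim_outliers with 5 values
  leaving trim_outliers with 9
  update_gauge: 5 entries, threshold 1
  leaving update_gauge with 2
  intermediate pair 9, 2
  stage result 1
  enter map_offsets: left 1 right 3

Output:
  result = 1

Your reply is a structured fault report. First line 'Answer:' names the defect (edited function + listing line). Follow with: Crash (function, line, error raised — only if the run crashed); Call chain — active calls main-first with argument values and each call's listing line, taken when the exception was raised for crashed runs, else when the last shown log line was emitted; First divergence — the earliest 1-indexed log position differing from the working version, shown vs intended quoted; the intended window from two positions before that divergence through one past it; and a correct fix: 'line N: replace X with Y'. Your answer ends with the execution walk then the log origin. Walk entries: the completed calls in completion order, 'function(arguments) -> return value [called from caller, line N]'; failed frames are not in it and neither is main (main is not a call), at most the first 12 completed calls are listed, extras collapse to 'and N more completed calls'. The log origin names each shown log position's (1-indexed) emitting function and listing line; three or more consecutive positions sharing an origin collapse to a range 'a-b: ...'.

Answer: the defect is in weigh_samples at line 31.
Key observation: Log line 8 is where behavior first shows: 'stage result 1' appears instead of 'stage result 4'.
Call chain: main -> map_offsets(1, 3) (called at line 48).
First divergence: position 8 — the shown line 'stage result 1' should read 'stage result 4'.
Intended log window:
  6: leaving update_gauge with 2
  7: intermediate pair 9, 2
  8: stage result 4
  9: enter map_offsets: left 4 right 3
Execution walk:
  trim_outliers([1, 3, 1, 9, 2]) -> 9  [called from weigh_samples, line 27]
  update_gauge([1, 3, 1, 9, 2], 1) -> 2  [called from weigh_samples, line 28]
  weigh_samples([1, 3, 1, 9, 2], 1) -> 1  [called from main, line 46]
  map_offsets(1, 3) -> 1  [called from main, line 48]
Log line origins:
  1: from main, line 45
  2: from weigh_samples, line 26
  3: from trim_outliers, line 2
  4: from trim_outliers, line 7
  5: from update_gauge, line 11
  6: from update_gauge, line 16
  7: from weigh_samples, line 29
  8: from main, line 47
  9: from map_offsets, line 34
A correct fix: line 31: replace `quota // quota` with `pos // quota`.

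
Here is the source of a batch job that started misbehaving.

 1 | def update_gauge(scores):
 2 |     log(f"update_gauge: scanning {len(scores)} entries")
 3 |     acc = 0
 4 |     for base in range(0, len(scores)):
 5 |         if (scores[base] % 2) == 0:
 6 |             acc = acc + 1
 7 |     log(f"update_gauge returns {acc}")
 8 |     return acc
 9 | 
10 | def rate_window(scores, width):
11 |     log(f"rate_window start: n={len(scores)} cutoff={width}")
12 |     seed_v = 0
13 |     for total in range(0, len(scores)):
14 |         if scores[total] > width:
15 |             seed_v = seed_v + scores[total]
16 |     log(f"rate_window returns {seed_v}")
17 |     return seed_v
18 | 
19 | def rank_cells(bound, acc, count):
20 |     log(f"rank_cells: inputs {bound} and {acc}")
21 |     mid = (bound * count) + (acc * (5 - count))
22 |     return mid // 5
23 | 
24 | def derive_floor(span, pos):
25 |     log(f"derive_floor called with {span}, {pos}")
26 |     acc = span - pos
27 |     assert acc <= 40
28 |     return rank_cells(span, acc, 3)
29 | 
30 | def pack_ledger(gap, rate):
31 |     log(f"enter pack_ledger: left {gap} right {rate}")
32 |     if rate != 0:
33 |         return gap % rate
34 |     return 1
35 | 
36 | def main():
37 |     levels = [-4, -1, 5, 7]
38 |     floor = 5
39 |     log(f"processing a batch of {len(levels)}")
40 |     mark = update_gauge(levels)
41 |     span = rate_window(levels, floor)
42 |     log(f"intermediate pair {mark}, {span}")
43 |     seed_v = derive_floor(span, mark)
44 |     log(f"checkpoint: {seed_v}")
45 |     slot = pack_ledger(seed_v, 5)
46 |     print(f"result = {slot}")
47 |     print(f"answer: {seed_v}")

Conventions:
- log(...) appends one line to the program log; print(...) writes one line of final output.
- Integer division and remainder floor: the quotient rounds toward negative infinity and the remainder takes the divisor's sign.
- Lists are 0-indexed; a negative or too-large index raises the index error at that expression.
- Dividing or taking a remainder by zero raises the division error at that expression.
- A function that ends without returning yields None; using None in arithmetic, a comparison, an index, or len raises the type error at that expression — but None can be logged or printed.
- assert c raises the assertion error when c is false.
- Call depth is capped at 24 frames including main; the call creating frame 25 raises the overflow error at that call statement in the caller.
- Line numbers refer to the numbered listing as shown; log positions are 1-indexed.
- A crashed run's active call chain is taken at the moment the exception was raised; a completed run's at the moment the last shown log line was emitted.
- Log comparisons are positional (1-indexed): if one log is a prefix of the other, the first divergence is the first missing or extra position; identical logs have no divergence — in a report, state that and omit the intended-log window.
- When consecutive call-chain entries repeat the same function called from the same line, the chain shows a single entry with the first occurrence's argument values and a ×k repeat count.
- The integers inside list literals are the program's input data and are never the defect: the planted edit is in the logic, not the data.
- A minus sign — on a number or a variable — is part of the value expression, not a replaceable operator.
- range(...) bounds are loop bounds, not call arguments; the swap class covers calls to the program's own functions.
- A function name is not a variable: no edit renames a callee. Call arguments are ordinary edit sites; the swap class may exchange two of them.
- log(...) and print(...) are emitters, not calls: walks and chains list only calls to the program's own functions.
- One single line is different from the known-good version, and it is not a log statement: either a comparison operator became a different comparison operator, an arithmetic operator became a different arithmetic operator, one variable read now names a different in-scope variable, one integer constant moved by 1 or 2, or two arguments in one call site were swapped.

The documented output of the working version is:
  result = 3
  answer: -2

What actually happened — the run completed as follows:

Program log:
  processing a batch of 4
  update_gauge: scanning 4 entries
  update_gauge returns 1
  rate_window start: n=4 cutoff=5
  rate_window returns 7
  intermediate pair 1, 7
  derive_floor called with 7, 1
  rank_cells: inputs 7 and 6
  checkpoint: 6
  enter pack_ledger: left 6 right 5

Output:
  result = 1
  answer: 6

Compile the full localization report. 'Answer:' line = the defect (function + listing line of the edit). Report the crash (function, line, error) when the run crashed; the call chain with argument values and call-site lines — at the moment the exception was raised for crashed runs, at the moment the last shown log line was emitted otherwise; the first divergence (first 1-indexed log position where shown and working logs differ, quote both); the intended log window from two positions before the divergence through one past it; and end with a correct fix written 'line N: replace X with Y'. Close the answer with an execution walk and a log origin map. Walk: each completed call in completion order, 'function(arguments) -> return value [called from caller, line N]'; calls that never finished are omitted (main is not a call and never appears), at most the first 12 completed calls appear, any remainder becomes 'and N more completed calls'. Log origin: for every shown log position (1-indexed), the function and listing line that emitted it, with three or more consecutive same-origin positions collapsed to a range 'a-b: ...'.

Answer: the defect is in main at line 43.
The tell: Everything matches until log position 7, which reads 'derive_floor called with 7, 1' in place of 'derive_floor called with 1, 7'.
Call chain: main -> pack_ledger(6, 5) (called at line 45).
First divergence: position 7 — the shown line 'derive_floor called with 7, 1' should read 'derive_floor called with 1, 7'.
Intended log window:
  5: rate_window returns 7
  6: intermediate pair 1, 7
  7: derive_floor called with 1, 7
  8: rank_cells: inputs 1 and -6
Execution walk:
  update_gauge([-4, -1, 5, 7]) -> 1  [called from main, line 40]
  rate_window([-4, -1, 5, 7], 5) -> 7  [called from main, line 41]
  rank_cells(7, 6, 3) -> 6  [called from derive_floor, line 28]
  derive_floor(7, 1) -> 6  [called from main, line 43]
  pack_ledger(6, 5) -> 1  [called from main, line 45]
Log line origins:
  1: from main, line 39
  2: from update_gauge, line 2
  3: from update_gauge, line 7
  4: from rate_window, line 11
  5: from rate_window, line 16
  6: from main, line 42
  7: from derive_floor, line 25
  8: from rank_cells, line 20
  9: from main, line 44
  10: from pack_ledger, line 31
A correct fix: line 43: replace `derive_floor(span, mark)` with `derive_floor(mark, span)`.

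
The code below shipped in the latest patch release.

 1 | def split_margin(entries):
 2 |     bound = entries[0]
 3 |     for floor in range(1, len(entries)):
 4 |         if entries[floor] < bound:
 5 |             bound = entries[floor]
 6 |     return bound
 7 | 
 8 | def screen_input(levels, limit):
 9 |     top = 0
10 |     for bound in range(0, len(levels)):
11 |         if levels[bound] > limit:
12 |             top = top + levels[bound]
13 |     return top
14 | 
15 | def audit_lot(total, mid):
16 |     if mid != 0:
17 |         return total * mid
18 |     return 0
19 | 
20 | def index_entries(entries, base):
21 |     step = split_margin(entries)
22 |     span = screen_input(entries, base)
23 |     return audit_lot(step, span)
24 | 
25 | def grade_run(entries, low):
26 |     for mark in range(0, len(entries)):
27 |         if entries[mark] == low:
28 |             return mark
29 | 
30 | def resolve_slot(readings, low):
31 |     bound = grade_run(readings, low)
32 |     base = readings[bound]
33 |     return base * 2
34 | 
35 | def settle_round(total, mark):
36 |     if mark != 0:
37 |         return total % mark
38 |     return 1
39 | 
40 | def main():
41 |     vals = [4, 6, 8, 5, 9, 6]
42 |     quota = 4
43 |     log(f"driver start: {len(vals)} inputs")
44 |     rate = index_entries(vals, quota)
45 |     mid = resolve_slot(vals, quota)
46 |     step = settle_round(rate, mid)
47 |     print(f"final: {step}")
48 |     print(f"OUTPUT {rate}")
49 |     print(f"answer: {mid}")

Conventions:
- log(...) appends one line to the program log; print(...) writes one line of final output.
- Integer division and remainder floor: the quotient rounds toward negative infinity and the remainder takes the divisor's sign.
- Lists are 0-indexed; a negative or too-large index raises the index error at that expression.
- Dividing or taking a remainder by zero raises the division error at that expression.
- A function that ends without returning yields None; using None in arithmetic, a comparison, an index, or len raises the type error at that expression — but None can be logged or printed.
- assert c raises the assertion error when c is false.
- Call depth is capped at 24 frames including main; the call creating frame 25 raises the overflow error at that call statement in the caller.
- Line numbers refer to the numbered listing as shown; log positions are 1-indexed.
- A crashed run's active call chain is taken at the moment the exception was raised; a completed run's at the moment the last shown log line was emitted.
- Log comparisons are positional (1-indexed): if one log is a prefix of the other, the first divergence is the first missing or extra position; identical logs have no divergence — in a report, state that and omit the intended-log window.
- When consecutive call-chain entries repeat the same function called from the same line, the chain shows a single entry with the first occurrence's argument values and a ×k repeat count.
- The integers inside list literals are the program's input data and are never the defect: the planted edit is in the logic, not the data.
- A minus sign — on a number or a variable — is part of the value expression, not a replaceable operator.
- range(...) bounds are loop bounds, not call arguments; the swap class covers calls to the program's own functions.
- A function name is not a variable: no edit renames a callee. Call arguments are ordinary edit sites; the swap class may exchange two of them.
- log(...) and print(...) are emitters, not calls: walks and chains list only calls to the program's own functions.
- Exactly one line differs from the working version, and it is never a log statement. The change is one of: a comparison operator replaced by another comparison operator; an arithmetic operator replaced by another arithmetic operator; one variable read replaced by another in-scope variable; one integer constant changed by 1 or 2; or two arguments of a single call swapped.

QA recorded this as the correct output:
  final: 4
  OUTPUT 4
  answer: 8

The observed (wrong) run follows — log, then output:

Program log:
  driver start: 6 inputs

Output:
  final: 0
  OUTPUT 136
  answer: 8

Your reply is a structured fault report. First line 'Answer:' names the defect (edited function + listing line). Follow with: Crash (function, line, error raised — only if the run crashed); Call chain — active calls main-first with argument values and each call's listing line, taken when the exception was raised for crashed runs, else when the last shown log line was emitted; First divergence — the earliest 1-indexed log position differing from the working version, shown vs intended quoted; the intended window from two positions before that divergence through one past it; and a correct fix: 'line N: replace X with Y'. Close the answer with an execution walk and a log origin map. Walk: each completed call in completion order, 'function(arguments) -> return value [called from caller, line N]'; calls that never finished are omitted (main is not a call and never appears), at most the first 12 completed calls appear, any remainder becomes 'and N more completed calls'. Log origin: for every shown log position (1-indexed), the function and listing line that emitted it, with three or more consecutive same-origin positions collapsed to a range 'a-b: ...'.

Answer: the defect is in audit_lot at line 17.
Core observation: Every logged value matches the working version; the printed result is what differs.
Call chain: main.
First divergence: none; the two logs match at every position.
Execution walk:
  split_margin([4, 6, 8, 5, 9, 6]) -> 4  [called from index_entries, line 21]
  screen_input([4, 6, 8, 5, 9, 6], 4) -> 34  [called from index_entries, line 22]
  audit_lot(4, 34) -> 136  [called from index_entries, line 23]
  index_entries([4, 6, 8, 5, 9, 6], 4) -> 136  [called from main, line 44]
  grade_run([4, 6, 8, 5, 9, 6], 4) -> 0  [called from resolve_slot, line 31]
  resolve_slot([4, 6, 8, 5, 9, 6], 4) -> 8  [called from main, line 45]
  settle_round(136, 8) -> 0  [called from main, line 46]
Origin of each log line:
  1 — main, line 43
A correct fix: line 17: replace `*` with `%`.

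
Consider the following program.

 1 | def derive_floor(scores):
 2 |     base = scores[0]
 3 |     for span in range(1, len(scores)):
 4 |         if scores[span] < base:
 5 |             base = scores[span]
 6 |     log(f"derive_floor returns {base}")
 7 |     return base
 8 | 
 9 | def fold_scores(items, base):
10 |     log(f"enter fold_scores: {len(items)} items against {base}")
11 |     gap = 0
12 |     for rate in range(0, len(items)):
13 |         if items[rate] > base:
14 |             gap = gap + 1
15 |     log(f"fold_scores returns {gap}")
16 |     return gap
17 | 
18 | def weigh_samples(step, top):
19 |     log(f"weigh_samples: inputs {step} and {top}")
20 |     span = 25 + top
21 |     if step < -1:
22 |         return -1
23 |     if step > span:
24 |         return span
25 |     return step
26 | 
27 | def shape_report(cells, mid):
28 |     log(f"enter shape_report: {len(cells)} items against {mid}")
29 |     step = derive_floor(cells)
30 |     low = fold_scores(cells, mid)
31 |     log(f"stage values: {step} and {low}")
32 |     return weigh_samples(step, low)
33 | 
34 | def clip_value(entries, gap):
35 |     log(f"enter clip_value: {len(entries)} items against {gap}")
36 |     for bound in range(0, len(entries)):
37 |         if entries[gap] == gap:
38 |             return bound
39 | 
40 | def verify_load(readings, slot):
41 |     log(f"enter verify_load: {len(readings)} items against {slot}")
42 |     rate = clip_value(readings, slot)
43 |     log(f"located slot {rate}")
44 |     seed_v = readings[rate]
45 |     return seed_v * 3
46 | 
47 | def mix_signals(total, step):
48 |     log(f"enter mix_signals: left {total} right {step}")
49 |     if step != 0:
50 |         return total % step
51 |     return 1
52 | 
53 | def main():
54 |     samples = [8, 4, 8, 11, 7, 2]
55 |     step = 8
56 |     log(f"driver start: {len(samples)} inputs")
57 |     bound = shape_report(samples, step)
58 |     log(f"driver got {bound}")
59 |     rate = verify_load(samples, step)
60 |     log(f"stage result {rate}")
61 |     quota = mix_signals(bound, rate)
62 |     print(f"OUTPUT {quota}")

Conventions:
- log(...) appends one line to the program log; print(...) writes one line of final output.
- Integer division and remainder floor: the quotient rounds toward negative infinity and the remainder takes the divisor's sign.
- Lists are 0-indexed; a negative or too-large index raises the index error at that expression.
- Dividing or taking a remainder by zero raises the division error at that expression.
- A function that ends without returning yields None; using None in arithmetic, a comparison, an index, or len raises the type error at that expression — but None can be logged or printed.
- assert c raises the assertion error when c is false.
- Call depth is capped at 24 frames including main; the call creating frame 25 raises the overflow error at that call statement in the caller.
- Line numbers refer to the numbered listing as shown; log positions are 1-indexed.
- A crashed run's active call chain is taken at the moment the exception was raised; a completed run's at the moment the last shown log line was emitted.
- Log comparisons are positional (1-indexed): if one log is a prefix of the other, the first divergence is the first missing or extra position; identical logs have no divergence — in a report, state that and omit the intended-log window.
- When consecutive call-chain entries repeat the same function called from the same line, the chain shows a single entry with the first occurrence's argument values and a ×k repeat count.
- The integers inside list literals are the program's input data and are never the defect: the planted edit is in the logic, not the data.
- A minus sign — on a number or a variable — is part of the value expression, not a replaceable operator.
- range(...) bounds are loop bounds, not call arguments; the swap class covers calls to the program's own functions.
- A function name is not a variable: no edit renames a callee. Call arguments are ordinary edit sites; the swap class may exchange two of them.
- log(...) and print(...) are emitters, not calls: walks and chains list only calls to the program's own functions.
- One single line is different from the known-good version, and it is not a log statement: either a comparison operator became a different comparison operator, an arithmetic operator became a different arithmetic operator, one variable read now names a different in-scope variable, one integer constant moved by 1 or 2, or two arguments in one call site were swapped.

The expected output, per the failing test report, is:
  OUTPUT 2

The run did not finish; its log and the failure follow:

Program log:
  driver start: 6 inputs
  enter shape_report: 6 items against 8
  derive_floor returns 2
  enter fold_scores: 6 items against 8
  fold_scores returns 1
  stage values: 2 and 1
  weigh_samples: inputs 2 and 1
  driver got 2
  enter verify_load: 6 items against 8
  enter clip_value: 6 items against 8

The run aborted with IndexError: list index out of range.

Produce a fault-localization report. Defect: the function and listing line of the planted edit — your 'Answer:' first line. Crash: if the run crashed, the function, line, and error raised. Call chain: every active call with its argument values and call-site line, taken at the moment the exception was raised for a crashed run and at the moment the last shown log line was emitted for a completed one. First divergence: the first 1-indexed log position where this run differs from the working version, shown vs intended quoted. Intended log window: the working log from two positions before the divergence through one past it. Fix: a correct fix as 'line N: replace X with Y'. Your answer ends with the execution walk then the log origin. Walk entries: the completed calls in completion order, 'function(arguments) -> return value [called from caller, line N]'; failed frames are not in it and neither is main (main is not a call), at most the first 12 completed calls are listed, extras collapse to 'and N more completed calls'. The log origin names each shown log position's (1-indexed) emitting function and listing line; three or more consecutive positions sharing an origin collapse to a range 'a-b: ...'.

Answer: the defect is in clip_value at line 37.
Key observation: The log ends early — 10 lines, where the working version next logs 'located slot 0'.
Crash: clip_value, line 37, IndexError.
Call chain: main -> verify_load([8, 4, 8, 11, 7, 2], 8) (called at line 59) -> clip_value([8, 4, 8, 11, 7, 2], 8) (called at line 42).
First divergence: position 11 (shown log ended at 10 lines; the working version continues: 'located slot 0').
Intended log window:
  9: enter verify_load: 6 items against 8
  10: enter clip_value: 6 items against 8
  11: located slot 0
  12: stage result 24
Execution walk:
  derive_floor([8, 4, 8, 11, 7, 2]) -> 2  [called from shape_report, line 29]
  fold_scores([8, 4, 8, 11, 7, 2], 8) -> 1  [called from shape_report, line 30]
  weigh_samples(2, 1) -> 2  [called from shape_report, line 32]
  shape_report([8, 4, 8, 11, 7, 2], 8) -> 2  [called from main, line 57]
Log origin:
  1: emitted by main (line 56)
  2: emitted by shape_report (line 28)
  3: emitted by derive_floor (line 6)
  4: emitted by fold_scores (line 10)
  5: emitted by fold_scores (line 15)
  6: emitted by shape_report (line 31)
  7: emitted by weigh_samples (line 19)
  8: emitted by main (line 58)
  9: emitted by verify_load (line 41)
  10: emitted by clip_value (line 35)
A correct fix: line 37: replace `entries[gap]` with `entries[bound]`.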